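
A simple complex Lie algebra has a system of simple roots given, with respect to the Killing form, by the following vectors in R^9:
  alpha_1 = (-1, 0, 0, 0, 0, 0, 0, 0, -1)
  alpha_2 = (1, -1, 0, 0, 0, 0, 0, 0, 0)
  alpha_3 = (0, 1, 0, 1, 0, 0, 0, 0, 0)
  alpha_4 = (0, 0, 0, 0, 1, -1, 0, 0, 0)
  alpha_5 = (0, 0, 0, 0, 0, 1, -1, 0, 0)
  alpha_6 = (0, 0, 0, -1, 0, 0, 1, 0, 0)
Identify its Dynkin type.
A_6

Compute the Cartan integers a_ij = 2(alpha_i, alpha_j)/(alpha_j, alpha_j); the resulting 6x6 Cartan matrix is
[[2, -1, 0, 0, 0, 0], [-1, 2, -1, 0, 0, 0], [0, -1, 2, 0, 0, -1], [0, 0, 0, 2, -1, 0], [0, 0, 0, -1, 2, -1], [0, 0, -1, 0, -1, 2]].
All simple roots have the same length, so the diagram is simply laced. The associated Dynkin diagram is a chain of 6 nodes with single edges (A_6), so the type is A_6 (the algebra sl(7)).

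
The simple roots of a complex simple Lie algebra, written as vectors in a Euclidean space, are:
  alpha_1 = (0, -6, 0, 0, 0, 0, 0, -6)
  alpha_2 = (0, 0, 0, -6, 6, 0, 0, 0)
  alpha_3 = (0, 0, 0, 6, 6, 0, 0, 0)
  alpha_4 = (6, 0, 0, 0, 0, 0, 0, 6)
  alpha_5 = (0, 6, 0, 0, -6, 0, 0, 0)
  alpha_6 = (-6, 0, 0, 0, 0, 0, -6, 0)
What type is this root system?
Compute the Cartan integers a_ij = 2(alpha_i, alpha_j)/(alpha_j, alpha_j); the resulting 6x6 Cartan matrix is
[[2, 0, 0, -1, -1, 0], [0, 2, 0, 0, -1, 0], [0, 0, 2, 0, -1, 0], [-1, 0, 0, 2, 0, -1], [-1, -1, -1, 0, 2, 0], [0, 0, 0, -1, 0, 2]].
All simple roots have the same length, so the diagram is simply laced. The associated Dynkin diagram is a chain of 4 nodes with a fork of two nodes at one end (D_6), so the type is D_6 (the algebra so(12)).

D_6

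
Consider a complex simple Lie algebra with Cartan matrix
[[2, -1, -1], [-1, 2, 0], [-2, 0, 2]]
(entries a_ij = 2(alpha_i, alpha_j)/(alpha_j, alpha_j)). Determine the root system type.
The matrix has rank 3 with 2's on the diagonal. Reading the off-diagonal entries as Dynkin edges (a single edge where a_ij = a_ji = -1; a double or triple edge where a_ij * a_ji = 2 or 3), the diagram is a chain of 3 nodes with a double edge at one end; the terminal node there is the unique long simple root (C_3). One simple-root ordering that puts it in standard form is (alpha_2, alpha_1, alpha_3). So the algebra is type C_3, i.e. sp(6).

type C_3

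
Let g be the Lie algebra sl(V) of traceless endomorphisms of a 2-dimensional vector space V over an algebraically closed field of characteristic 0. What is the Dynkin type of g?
This is sl(2), which has dimension 2^2 - 1 = 3 and rank 2 - 1 = 1 (a Cartan subalgebra is the diagonal traceless matrices). In the classification of classical Lie algebras, the special linear algebra sl(n+1) has type A_n; here n = 1, so the Dynkin diagram is a chain of 1 nodes with single edges (A_1). Hence the type is A_1.

type A_1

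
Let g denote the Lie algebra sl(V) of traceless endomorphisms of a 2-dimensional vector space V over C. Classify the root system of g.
This is sl(2), which has dimension 2^2 - 1 = 3 and rank 2 - 1 = 1 (a Cartan subalgebra is the diagonal traceless matrices). In the classification of classical Lie algebras, the special linear algebra sl(n+1) has type A_n; here n = 1, so the Dynkin diagram is a chain of 1 nodes with single edges (A_1). Hence the type is A_1.

A_1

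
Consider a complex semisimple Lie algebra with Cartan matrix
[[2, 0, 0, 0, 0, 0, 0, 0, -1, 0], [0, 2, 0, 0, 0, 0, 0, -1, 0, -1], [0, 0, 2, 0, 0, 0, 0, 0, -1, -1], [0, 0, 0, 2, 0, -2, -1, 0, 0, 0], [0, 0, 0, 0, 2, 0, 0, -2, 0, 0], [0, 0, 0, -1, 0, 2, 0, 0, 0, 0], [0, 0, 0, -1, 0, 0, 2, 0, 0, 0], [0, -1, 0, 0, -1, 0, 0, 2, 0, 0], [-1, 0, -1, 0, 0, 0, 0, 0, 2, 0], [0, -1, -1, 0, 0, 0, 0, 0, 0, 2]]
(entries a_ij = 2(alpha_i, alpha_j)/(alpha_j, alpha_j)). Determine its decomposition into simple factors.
type B_3 + type C_7

The diagram associated to this matrix has two connected components: the simple roots {alpha_4, alpha_6, alpha_7} form a chain of 3 nodes with a double edge at one end; the terminal node there is the unique short simple root (B_3), and {alpha_1, alpha_2, alpha_3, alpha_5, alpha_8, alpha_9, alpha_10} form a chain of 7 nodes with a double edge at one end; the terminal node there is the unique long simple root (C_7). A semisimple Lie algebra decomposes uniquely as the direct sum of simple ideals, one per connected component of its Dynkin diagram, so g ≅ B_3 ⊕ C_7 (dimension 21 + 105 = 126).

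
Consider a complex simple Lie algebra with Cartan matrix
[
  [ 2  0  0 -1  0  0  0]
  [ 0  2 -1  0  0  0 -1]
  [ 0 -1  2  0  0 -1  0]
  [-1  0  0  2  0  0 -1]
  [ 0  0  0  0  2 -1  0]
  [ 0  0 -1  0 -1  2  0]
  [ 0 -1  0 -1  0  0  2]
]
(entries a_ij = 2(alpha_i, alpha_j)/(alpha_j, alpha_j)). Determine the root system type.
A_7

The matrix has rank 7 with 2's on the diagonal. Reading the off-diagonal entries as Dynkin edges (a single edge where a_ij = a_ji = -1; a double or triple edge where a_ij * a_ji = 2 or 3), the diagram is a chain of 7 nodes with single edges (A_7). One simple-root ordering that puts it in standard form is (alpha_5, alpha_6, alpha_3, alpha_2, alpha_7, alpha_4, alpha_1). So the algebra is type A_7, i.e. sl(8).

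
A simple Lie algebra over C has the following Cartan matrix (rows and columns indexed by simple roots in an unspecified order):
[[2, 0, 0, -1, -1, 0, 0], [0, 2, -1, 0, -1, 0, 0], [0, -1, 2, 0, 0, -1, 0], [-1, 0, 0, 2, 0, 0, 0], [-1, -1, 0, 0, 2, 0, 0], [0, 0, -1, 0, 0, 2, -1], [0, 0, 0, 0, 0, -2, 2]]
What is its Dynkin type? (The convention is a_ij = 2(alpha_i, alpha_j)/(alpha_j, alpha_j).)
The matrix has rank 7 with 2's on the diagonal. Reading the off-diagonal entries as Dynkin edges (a single edge where a_ij = a_ji = -1; a double or triple edge where a_ij * a_ji = 2 or 3), the diagram is a chain of 7 nodes with a double edge at one end; the terminal node there is the unique long simple root (C_7). One simple-root ordering that puts it in standard form is (alpha_4, alpha_1, alpha_5, alpha_2, alpha_3, alpha_6, alpha_7). So the algebra is type C_7, i.e. sp(14).

C_7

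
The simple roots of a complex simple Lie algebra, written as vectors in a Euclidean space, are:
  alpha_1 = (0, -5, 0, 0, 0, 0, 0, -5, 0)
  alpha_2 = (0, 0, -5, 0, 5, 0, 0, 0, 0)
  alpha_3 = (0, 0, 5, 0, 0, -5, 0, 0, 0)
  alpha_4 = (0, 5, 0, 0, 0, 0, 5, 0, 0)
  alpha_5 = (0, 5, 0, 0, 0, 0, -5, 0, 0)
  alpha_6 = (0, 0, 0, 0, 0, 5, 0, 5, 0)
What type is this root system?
Compute the Cartan integers a_ij = 2(alpha_i, alpha_j)/(alpha_j, alpha_j); the resulting 6x6 Cartan matrix is
[[2, 0, 0, -1, -1, -1], [0, 2, -1, 0, 0, 0], [0, -1, 2, 0, 0, -1], [-1, 0, 0, 2, 0, 0], [-1, 0, 0, 0, 2, 0], [-1, 0, -1, 0, 0, 2]].
All simple roots have the same length, so the diagram is simply laced. The associated Dynkin diagram is a chain of 4 nodes with a fork of two nodes at one end (D_6), so the type is D_6 (the algebra so(12)).

D_6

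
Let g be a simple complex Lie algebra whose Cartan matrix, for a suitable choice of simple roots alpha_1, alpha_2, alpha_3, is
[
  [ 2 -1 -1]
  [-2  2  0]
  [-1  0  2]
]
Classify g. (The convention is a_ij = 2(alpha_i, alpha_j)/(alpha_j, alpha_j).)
The matrix has rank 3 with 2's on the diagonal. Reading the off-diagonal entries as Dynkin edges (a single edge where a_ij = a_ji = -1; a double or triple edge where a_ij * a_ji = 2 or 3), the diagram is a chain of 3 nodes with a double edge at one end; the terminal node there is the unique long simple root (C_3). One simple-root ordering that puts it in standard form is (alpha_3, alpha_1, alpha_2). So the algebra is type C_3, i.e. sp(6).

C_3 (sp(6))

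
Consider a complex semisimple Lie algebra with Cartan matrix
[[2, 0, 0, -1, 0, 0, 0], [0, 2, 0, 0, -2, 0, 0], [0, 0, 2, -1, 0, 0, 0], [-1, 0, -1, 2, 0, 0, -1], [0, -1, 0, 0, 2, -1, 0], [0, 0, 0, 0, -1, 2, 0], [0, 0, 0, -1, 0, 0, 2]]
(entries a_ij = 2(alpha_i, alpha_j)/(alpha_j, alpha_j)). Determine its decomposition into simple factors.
The diagram associated to this matrix has two connected components: the simple roots {alpha_2, alpha_5, alpha_6} form a chain of 3 nodes with a double edge at one end; the terminal node there is the unique long simple root (C_3), and {alpha_1, alpha_3, alpha_4, alpha_7} form a chain of 2 nodes with a fork of two nodes at one end (D_4). A semisimple Lie algebra decomposes uniquely as the direct sum of simple ideals, one per connected component of its Dynkin diagram, so g ≅ C_3 ⊕ D_4 (dimension 21 + 28 = 49).

C3 + D4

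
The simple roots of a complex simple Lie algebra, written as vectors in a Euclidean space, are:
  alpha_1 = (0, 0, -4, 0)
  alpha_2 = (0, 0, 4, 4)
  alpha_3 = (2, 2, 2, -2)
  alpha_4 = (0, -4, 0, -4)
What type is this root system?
Compute the Cartan integers a_ij = 2(alpha_i, alpha_j)/(alpha_j, alpha_j); the resulting 4x4 Cartan matrix is
[[2, -1, -1, 0], [-2, 2, 0, -1], [-1, 0, 2, 0], [0, -1, 0, 2]].
The roots have two lengths (squared-length ratio 2:1); the short ones are alpha_{1,3}. The associated Dynkin diagram is a chain of 4 nodes with a double edge between the middle two (F_4), so the type is F_4.

F_4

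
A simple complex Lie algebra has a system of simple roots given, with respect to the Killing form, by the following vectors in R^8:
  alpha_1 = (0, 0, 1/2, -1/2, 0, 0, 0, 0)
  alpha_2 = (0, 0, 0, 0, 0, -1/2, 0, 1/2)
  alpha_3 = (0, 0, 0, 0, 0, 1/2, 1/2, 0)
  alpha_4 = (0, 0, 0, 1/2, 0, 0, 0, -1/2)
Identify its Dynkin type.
Compute the Cartan integers a_ij = 2(alpha_i, alpha_j)/(alpha_j, alpha_j); the resulting 4x4 Cartan matrix is
[[2, 0, 0, -1], [0, 2, -1, -1], [0, -1, 2, 0], [-1, -1, 0, 2]].
All simple roots have the same length, so the diagram is simply laced. The associated Dynkin diagram is a chain of 4 nodes with single edges (A_4), so the type is A_4 (the algebra sl(5)).

A4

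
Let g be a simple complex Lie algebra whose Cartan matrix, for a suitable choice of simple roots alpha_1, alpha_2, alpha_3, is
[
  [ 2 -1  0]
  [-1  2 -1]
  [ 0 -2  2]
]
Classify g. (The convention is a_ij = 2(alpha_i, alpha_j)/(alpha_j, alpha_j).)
type C_3

The matrix has rank 3 with 2's on the diagonal. Reading the off-diagonal entries as Dynkin edges (a single edge where a_ij = a_ji = -1; a double or triple edge where a_ij * a_ji = 2 or 3), the diagram is a chain of 3 nodes with a double edge at one end; the terminal node there is the unique long simple root (C_3). One simple-root ordering that puts it in standard form is (alpha_1, alpha_2, alpha_3). So the algebra is type C_3, i.e. sp(6).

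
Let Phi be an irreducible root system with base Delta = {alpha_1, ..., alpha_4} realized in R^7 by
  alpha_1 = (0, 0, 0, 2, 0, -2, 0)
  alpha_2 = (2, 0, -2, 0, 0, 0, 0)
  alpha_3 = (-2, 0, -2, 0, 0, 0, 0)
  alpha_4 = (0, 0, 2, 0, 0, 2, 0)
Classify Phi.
Compute the Cartan integers a_ij = 2(alpha_i, alpha_j)/(alpha_j, alpha_j); the resulting 4x4 Cartan matrix is
[[2, 0, 0, -1], [0, 2, 0, -1], [0, 0, 2, -1], [-1, -1, -1, 2]].
All simple roots have the same length, so the diagram is simply laced. The associated Dynkin diagram is a chain of 2 nodes with a fork of two nodes at one end (D_4), so the type is D_4 (the algebra so(8)).

D_4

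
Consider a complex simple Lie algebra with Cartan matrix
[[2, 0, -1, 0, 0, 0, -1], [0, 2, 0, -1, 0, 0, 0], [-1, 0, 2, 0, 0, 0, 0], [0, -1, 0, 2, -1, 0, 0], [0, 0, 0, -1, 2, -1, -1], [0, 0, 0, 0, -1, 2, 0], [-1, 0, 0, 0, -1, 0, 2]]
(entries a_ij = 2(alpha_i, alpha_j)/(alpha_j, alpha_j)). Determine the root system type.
type E_7

The matrix has rank 7 with 2's on the diagonal. Reading the off-diagonal entries as Dynkin edges (a single edge where a_ij = a_ji = -1; a double or triple edge where a_ij * a_ji = 2 or 3), the diagram is a chain of 6 nodes with one extra node attached to the third node from one end (E_7). One simple-root ordering that puts it in standard form is (alpha_2, alpha_6, alpha_4, alpha_5, alpha_7, alpha_1, alpha_3). So the algebra is type E_7.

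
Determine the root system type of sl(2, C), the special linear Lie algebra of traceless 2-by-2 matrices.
A_1

This is sl(2), which has dimension 2^2 - 1 = 3 and rank 2 - 1 = 1 (a Cartan subalgebra is the diagonal traceless matrices). In the classification of classical Lie algebras, the special linear algebra sl(n+1) has type A_n; here n = 1, so the Dynkin diagram is a chain of 1 nodes with single edges (A_1). Hence the type is A_1.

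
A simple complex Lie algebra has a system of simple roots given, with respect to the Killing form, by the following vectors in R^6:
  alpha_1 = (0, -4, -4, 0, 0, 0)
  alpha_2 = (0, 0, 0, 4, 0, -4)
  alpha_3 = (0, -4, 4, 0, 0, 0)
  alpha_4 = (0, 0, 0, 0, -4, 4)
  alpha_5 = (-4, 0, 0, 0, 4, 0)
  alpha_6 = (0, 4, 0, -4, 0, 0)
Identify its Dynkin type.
Compute the Cartan integers a_ij = 2(alpha_i, alpha_j)/(alpha_j, alpha_j); the resulting 6x6 Cartan matrix is
[[2, 0, 0, 0, 0, -1], [0, 2, 0, -1, 0, -1], [0, 0, 2, 0, 0, -1], [0, -1, 0, 2, -1, 0], [0, 0, 0, -1, 2, 0], [-1, -1, -1, 0, 0, 2]].
All simple roots have the same length, so the diagram is simply laced. The associated Dynkin diagram is a chain of 4 nodes with a fork of two nodes at one end (D_6), so the type is D_6 (the algebra so(12)).

D_6 (so(12))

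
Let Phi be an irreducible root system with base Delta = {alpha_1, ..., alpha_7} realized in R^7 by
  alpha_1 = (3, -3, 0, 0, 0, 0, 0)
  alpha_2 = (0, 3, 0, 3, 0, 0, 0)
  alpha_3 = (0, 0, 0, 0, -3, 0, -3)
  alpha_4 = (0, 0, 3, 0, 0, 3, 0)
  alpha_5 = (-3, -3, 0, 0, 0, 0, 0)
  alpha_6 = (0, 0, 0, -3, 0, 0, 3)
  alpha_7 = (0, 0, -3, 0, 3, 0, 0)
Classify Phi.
D_7

Compute the Cartan integers a_ij = 2(alpha_i, alpha_j)/(alpha_j, alpha_j); the resulting 7x7 Cartan matrix is
[[2, -1, 0, 0, 0, 0, 0], [-1, 2, 0, 0, -1, -1, 0], [0, 0, 2, 0, 0, -1, -1], [0, 0, 0, 2, 0, 0, -1], [0, -1, 0, 0, 2, 0, 0], [0, -1, -1, 0, 0, 2, 0], [0, 0, -1, -1, 0, 0, 2]].
All simple roots have the same length, so the diagram is simply laced. The associated Dynkin diagram is a chain of 5 nodes with a fork of two nodes at one end (D_7), so the type is D_7 (the algebra so(14)).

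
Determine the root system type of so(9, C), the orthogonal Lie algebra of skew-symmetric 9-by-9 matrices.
B_4 (so(9))

This is so(9) with 9 odd, which has dimension 9(9-1)/2 = 36 and rank (9-1)/2 = 4. In the classification of classical Lie algebras, the orthogonal algebra so(2n+1) in an odd number of variables has type B_n; here n = 4, so the Dynkin diagram is a chain of 4 nodes with a double edge at one end; the terminal node there is the unique short simple root (B_4). Hence the type is B_4.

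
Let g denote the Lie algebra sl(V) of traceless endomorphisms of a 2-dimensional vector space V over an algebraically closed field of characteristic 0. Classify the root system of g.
A1

This is sl(2), which has dimension 2^2 - 1 = 3 and rank 2 - 1 = 1 (a Cartan subalgebra is the diagonal traceless matrices). In the classification of classical Lie algebras, the special linear algebra sl(n+1) has type A_n; here n = 1, so the Dynkin diagram is a chain of 1 nodes with single edges (A_1). Hence the type is A_1.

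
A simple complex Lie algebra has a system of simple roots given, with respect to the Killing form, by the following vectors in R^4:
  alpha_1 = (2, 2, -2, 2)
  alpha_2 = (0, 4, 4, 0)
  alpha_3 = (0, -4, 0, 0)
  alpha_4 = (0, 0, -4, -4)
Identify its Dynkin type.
Compute the Cartan integers a_ij = 2(alpha_i, alpha_j)/(alpha_j, alpha_j); the resulting 4x4 Cartan matrix is
[[2, 0, -1, 0], [0, 2, -2, -1], [-1, -1, 2, 0], [0, -1, 0, 2]].
The roots have two lengths (squared-length ratio 2:1); the short ones are alpha_{1,3}. The associated Dynkin diagram is a chain of 4 nodes with a double edge between the middle two (F_4), so the type is F_4.

F_4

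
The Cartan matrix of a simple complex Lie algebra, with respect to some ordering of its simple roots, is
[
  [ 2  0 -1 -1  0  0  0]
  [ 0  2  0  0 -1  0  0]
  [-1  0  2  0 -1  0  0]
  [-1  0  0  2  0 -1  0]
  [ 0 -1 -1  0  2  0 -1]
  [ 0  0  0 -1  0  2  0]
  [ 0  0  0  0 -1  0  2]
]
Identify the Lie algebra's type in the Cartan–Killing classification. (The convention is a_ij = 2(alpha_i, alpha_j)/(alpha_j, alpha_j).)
The matrix has rank 7 with 2's on the diagonal. Reading the off-diagonal entries as Dynkin edges (a single edge where a_ij = a_ji = -1; a double or triple edge where a_ij * a_ji = 2 or 3), the diagram is a chain of 5 nodes with a fork of two nodes at one end (D_7). One simple-root ordering that puts it in standard form is (alpha_6, alpha_4, alpha_1, alpha_3, alpha_5, alpha_7, alpha_2). So the algebra is type D_7, i.e. so(14).

D7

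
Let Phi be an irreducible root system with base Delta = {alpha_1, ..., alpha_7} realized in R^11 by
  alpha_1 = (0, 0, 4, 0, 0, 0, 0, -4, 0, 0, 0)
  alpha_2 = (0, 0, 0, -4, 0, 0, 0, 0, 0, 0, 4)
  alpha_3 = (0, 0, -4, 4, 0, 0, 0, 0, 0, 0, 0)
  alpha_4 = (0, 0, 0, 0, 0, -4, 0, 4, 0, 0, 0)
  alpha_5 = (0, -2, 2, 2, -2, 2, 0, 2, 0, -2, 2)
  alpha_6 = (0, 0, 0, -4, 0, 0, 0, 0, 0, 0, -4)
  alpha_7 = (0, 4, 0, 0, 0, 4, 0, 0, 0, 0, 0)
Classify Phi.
Compute the Cartan integers a_ij = 2(alpha_i, alpha_j)/(alpha_j, alpha_j); the resulting 7x7 Cartan matrix is
[[2, 0, -1, -1, 0, 0, 0], [0, 2, -1, 0, 0, 0, 0], [-1, -1, 2, 0, 0, -1, 0], [-1, 0, 0, 2, 0, 0, -1], [0, 0, 0, 0, 2, -1, 0], [0, 0, -1, 0, -1, 2, 0], [0, 0, 0, -1, 0, 0, 2]].
All simple roots have the same length, so the diagram is simply laced. The associated Dynkin diagram is a chain of 6 nodes with one extra node attached to the third node from one end (E_7), so the type is E_7.

E7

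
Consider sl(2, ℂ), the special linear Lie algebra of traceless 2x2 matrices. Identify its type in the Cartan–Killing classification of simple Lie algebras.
This is sl(2), which has dimension 2^2 - 1 = 3 and rank 2 - 1 = 1 (a Cartan subalgebra is the diagonal traceless matrices). In the classification of classical Lie algebras, the special linear algebra sl(n+1) has type A_n; here n = 1, so the Dynkin diagram is a chain of 1 nodes with single edges (A_1). Hence the type is A_1.

A_1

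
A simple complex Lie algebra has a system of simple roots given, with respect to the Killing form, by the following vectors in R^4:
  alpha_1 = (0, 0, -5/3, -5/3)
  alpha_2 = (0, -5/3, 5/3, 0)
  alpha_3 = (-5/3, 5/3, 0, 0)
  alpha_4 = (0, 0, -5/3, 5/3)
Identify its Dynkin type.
Compute the Cartan integers a_ij = 2(alpha_i, alpha_j)/(alpha_j, alpha_j); the resulting 4x4 Cartan matrix is
[[2, -1, 0, 0], [-1, 2, -1, -1], [0, -1, 2, 0], [0, -1, 0, 2]].
All simple roots have the same length, so the diagram is simply laced. The associated Dynkin diagram is a chain of 2 nodes with a fork of two nodes at one end (D_4), so the type is D_4 (the algebra so(8)).

type D_4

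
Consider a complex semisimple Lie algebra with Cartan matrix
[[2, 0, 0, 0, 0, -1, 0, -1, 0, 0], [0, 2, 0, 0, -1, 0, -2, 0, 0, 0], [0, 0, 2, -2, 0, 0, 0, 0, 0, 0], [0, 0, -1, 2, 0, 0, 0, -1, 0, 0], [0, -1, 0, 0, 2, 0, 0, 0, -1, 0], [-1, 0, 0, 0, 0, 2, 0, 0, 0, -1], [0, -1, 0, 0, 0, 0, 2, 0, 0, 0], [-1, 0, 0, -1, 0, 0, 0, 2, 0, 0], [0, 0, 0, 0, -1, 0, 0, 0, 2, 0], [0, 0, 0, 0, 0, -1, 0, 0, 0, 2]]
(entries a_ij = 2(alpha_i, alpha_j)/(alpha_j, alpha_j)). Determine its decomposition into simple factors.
The diagram associated to this matrix has two connected components: the simple roots {alpha_2, alpha_5, alpha_7, alpha_9} form a chain of 4 nodes with a double edge at one end; the terminal node there is the unique short simple root (B_4), and {alpha_1, alpha_3, alpha_4, alpha_6, alpha_8, alpha_10} form a chain of 6 nodes with a double edge at one end; the terminal node there is the unique long simple root (C_6). A semisimple Lie algebra decomposes uniquely as the direct sum of simple ideals, one per connected component of its Dynkin diagram, so g ≅ B_4 ⊕ C_6 (dimension 36 + 78 = 114).

B_4 (so(9)) + C_6 (sp(12))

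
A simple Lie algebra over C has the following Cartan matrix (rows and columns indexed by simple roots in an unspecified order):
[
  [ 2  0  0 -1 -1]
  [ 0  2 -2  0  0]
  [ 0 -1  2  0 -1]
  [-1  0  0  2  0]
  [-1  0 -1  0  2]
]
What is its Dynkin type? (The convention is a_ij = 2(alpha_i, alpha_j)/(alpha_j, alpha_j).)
The matrix has rank 5 with 2's on the diagonal. Reading the off-diagonal entries as Dynkin edges (a single edge where a_ij = a_ji = -1; a double or triple edge where a_ij * a_ji = 2 or 3), the diagram is a chain of 5 nodes with a double edge at one end; the terminal node there is the unique long simple root (C_5). One simple-root ordering that puts it in standard form is (alpha_4, alpha_1, alpha_5, alpha_3, alpha_2). So the algebra is type C_5, i.e. sp(10).

type C_5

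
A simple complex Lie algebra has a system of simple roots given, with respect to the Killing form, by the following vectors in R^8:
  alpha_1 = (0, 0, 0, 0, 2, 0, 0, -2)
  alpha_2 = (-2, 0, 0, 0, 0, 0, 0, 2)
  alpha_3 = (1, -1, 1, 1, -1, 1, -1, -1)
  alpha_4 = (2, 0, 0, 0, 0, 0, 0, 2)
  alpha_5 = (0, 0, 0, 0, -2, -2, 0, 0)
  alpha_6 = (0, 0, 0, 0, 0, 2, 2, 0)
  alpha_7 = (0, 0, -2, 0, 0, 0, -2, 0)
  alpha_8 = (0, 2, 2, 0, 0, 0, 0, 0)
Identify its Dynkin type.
E8

Compute the Cartan integers a_ij = 2(alpha_i, alpha_j)/(alpha_j, alpha_j); the resulting 8x8 Cartan matrix is
[[2, -1, 0, -1, -1, 0, 0, 0], [-1, 2, -1, 0, 0, 0, 0, 0], [0, -1, 2, 0, 0, 0, 0, 0], [-1, 0, 0, 2, 0, 0, 0, 0], [-1, 0, 0, 0, 2, -1, 0, 0], [0, 0, 0, 0, -1, 2, -1, 0], [0, 0, 0, 0, 0, -1, 2, -1], [0, 0, 0, 0, 0, 0, -1, 2]].
All simple roots have the same length, so the diagram is simply laced. The associated Dynkin diagram is a chain of 7 nodes with one extra node attached to the third node from one end (E_8), so the type is E_8.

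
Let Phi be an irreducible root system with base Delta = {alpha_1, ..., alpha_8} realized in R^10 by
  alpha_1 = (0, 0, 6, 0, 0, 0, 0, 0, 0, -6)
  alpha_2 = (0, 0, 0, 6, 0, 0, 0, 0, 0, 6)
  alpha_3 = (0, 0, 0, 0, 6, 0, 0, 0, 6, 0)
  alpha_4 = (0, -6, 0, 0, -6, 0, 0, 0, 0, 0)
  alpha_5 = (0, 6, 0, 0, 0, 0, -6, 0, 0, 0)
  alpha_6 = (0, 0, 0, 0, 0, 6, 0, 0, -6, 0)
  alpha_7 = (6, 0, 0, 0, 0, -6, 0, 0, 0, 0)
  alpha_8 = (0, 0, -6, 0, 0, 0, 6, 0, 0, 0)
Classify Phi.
A8

Compute the Cartan integers a_ij = 2(alpha_i, alpha_j)/(alpha_j, alpha_j); the resulting 8x8 Cartan matrix is
[[2, -1, 0, 0, 0, 0, 0, -1], [-1, 2, 0, 0, 0, 0, 0, 0], [0, 0, 2, -1, 0, -1, 0, 0], [0, 0, -1, 2, -1, 0, 0, 0], [0, 0, 0, -1, 2, 0, 0, -1], [0, 0, -1, 0, 0, 2, -1, 0], [0, 0, 0, 0, 0, -1, 2, 0], [-1, 0, 0, 0, -1, 0, 0, 2]].
All simple roots have the same length, so the diagram is simply laced. The associated Dynkin diagram is a chain of 8 nodes with single edges (A_8), so the type is A_8 (the algebra sl(9)).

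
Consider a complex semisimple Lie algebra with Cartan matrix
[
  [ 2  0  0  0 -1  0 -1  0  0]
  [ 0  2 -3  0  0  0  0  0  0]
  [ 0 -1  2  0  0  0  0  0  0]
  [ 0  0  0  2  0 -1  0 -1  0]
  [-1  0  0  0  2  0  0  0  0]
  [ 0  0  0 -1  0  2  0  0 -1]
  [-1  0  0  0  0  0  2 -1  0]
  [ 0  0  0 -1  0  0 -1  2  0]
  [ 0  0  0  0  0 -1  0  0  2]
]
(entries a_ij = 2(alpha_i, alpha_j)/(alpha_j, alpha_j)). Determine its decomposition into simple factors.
type A_7 + type G_2

The diagram associated to this matrix has two connected components: the simple roots {alpha_1, alpha_4, alpha_5, alpha_6, alpha_7, alpha_8, alpha_9} form a chain of 7 nodes with single edges (A_7), and {alpha_2, alpha_3} form two nodes joined by a triple edge (G_2). A semisimple Lie algebra decomposes uniquely as the direct sum of simple ideals, one per connected component of its Dynkin diagram, so g ≅ A_7 ⊕ G_2 (dimension 63 + 14 = 77).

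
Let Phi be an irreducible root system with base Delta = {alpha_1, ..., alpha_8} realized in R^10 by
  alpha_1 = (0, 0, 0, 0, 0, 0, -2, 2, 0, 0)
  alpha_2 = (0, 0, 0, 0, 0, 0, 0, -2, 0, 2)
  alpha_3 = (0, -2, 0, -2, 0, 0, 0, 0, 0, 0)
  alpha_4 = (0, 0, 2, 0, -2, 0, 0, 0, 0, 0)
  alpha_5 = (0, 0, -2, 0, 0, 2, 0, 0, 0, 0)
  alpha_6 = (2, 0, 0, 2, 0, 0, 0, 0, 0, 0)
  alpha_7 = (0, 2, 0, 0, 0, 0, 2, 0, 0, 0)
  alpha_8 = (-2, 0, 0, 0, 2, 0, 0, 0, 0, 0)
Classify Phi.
Compute the Cartan integers a_ij = 2(alpha_i, alpha_j)/(alpha_j, alpha_j); the resulting 8x8 Cartan matrix is
[[2, -1, 0, 0, 0, 0, -1, 0], [-1, 2, 0, 0, 0, 0, 0, 0], [0, 0, 2, 0, 0, -1, -1, 0], [0, 0, 0, 2, -1, 0, 0, -1], [0, 0, 0, -1, 2, 0, 0, 0], [0, 0, -1, 0, 0, 2, 0, -1], [-1, 0, -1, 0, 0, 0, 2, 0], [0, 0, 0, -1, 0, -1, 0, 2]].
All simple roots have the same length, so the diagram is simply laced. The associated Dynkin diagram is a chain of 8 nodes with single edges (A_8), so the type is A_8 (the algebra sl(9)).

type A_8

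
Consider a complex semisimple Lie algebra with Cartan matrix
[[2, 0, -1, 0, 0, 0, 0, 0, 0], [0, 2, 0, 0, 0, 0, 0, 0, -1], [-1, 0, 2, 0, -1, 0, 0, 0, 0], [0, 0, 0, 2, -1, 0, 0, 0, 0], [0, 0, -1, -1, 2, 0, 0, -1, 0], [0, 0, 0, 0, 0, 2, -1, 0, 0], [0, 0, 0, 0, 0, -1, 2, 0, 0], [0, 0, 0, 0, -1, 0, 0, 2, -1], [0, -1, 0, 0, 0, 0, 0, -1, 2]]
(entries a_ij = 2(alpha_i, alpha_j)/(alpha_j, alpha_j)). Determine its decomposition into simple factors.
A2 ⊕ E7

The diagram associated to this matrix has two connected components: the simple roots {alpha_6, alpha_7} form a chain of 2 nodes with single edges (A_2), and {alpha_1, alpha_2, alpha_3, alpha_4, alpha_5, alpha_8, alpha_9} form a chain of 6 nodes with one extra node attached to the third node from one end (E_7). A semisimple Lie algebra decomposes uniquely as the direct sum of simple ideals, one per connected component of its Dynkin diagram, so g ≅ A_2 ⊕ E_7 (dimension 8 + 133 = 141).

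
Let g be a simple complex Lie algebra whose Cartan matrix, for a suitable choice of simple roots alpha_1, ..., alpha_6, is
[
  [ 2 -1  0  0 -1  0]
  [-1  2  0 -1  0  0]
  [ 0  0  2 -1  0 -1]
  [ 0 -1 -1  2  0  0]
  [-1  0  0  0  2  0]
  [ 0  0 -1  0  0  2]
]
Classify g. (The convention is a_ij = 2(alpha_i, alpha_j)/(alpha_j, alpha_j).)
A6

The matrix has rank 6 with 2's on the diagonal. Reading the off-diagonal entries as Dynkin edges (a single edge where a_ij = a_ji = -1; a double or triple edge where a_ij * a_ji = 2 or 3), the diagram is a chain of 6 nodes with single edges (A_6). One simple-root ordering that puts it in standard form is (alpha_5, alpha_1, alpha_2, alpha_4, alpha_3, alpha_6). So the algebra is type A_6, i.e. sl(7).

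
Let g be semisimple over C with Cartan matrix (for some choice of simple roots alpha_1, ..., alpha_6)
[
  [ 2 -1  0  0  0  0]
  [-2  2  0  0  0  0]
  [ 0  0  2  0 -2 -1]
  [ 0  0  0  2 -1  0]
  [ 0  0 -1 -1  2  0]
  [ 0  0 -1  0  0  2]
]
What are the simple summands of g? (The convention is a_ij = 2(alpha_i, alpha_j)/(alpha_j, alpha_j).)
B_2 (so(5)) + F_4

The diagram associated to this matrix has two connected components: the simple roots {alpha_1, alpha_2} form a chain of 2 nodes with a double edge at one end; the terminal node there is the unique short simple root (B_2), and {alpha_3, alpha_4, alpha_5, alpha_6} form a chain of 4 nodes with a double edge between the middle two (F_4). A semisimple Lie algebra decomposes uniquely as the direct sum of simple ideals, one per connected component of its Dynkin diagram, so g ≅ B_2 ⊕ F_4 (dimension 10 + 52 = 62).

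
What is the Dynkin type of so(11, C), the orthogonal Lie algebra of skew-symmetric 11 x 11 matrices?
B_5 (so(11))

This is so(11) with 11 odd, which has dimension 11(11-1)/2 = 55 and rank (11-1)/2 = 5. In the classification of classical Lie algebras, the orthogonal algebra so(2n+1) in an odd number of variables has type B_n; here n = 5, so the Dynkin diagram is a chain of 5 nodes with a double edge at one end; the terminal node there is the unique short simple root (B_5). Hence the type is B_5.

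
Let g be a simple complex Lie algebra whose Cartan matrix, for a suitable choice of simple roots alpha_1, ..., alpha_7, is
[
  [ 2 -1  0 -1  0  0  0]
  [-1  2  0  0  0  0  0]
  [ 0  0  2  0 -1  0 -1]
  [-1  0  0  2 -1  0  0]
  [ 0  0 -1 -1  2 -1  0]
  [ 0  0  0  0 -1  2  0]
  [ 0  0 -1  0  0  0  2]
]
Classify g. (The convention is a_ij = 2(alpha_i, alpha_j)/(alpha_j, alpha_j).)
type E_7

The matrix has rank 7 with 2's on the diagonal. Reading the off-diagonal entries as Dynkin edges (a single edge where a_ij = a_ji = -1; a double or triple edge where a_ij * a_ji = 2 or 3), the diagram is a chain of 6 nodes with one extra node attached to the third node from one end (E_7). One simple-root ordering that puts it in standard form is (alpha_7, alpha_6, alpha_3, alpha_5, alpha_4, alpha_1, alpha_2). So the algebra is type E_7.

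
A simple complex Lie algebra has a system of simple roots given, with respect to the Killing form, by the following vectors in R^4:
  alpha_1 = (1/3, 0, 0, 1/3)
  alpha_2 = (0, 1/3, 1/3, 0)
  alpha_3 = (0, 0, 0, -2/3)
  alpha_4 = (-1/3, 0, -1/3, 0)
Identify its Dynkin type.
Compute the Cartan integers a_ij = 2(alpha_i, alpha_j)/(alpha_j, alpha_j); the resulting 4x4 Cartan matrix is
[[2, 0, -1, -1], [0, 2, 0, -1], [-2, 0, 2, 0], [-1, -1, 0, 2]].
The roots have two lengths (squared-length ratio 2:1); the short ones are alpha_{1,2,4}. The associated Dynkin diagram is a chain of 4 nodes with a double edge at one end; the terminal node there is the unique long simple root (C_4), so the type is C_4 (the algebra sp(8)).

C4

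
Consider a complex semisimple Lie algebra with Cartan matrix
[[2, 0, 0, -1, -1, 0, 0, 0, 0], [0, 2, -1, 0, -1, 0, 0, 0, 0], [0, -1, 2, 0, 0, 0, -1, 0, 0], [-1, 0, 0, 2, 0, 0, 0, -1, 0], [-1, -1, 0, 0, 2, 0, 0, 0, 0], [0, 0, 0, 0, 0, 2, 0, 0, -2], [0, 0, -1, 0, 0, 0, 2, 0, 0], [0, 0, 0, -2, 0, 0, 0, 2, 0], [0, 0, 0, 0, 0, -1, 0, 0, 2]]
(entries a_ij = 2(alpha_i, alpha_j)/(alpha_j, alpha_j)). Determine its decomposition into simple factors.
B_2 (so(5)) + C_7 (sp(14))

The diagram associated to this matrix has two connected components: the simple roots {alpha_6, alpha_9} form a chain of 2 nodes with a double edge at one end; the terminal node there is the unique short simple root (B_2), and {alpha_1, alpha_2, alpha_3, alpha_4, alpha_5, alpha_7, alpha_8} form a chain of 7 nodes with a double edge at one end; the terminal node there is the unique long simple root (C_7). A semisimple Lie algebra decomposes uniquely as the direct sum of simple ideals, one per connected component of its Dynkin diagram, so g ≅ B_2 ⊕ C_7 (dimension 10 + 105 = 115).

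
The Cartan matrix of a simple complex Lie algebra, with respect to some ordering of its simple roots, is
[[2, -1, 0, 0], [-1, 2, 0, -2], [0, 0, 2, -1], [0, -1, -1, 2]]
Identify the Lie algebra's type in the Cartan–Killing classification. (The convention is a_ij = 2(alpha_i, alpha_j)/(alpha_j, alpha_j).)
The matrix has rank 4 with 2's on the diagonal. Reading the off-diagonal entries as Dynkin edges (a single edge where a_ij = a_ji = -1; a double or triple edge where a_ij * a_ji = 2 or 3), the diagram is a chain of 4 nodes with a double edge between the middle two (F_4). One simple-root ordering that puts it in standard form is (alpha_1, alpha_2, alpha_4, alpha_3). So the algebra is type F_4.

F4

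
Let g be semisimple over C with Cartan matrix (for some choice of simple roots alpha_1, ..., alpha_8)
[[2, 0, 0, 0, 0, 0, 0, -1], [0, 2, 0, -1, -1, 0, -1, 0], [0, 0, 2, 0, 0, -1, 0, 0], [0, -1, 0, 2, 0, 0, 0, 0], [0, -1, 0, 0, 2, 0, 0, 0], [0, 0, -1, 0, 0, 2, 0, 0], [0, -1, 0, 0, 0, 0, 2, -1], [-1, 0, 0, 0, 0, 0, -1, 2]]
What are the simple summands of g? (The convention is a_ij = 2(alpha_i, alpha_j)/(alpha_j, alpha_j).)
The diagram associated to this matrix has two connected components: the simple roots {alpha_3, alpha_6} form a chain of 2 nodes with single edges (A_2), and {alpha_1, alpha_2, alpha_4, alpha_5, alpha_7, alpha_8} form a chain of 4 nodes with a fork of two nodes at one end (D_6). A semisimple Lie algebra decomposes uniquely as the direct sum of simple ideals, one per connected component of its Dynkin diagram, so g ≅ A_2 ⊕ D_6 (dimension 8 + 66 = 74).

A2 ⊕ D6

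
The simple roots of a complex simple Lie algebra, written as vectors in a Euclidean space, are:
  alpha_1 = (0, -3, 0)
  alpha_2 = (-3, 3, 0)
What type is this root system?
B_2 (so(5))

Compute the Cartan integers a_ij = 2(alpha_i, alpha_j)/(alpha_j, alpha_j); the resulting 2x2 Cartan matrix is
[[2, -1], [-2, 2]].
The roots have two lengths (squared-length ratio 2:1); the short ones are alpha_{1}. The associated Dynkin diagram is a chain of 2 nodes with a double edge at one end; the terminal node there is the unique short simple root (B_2), so the type is B_2 (the algebra so(5)).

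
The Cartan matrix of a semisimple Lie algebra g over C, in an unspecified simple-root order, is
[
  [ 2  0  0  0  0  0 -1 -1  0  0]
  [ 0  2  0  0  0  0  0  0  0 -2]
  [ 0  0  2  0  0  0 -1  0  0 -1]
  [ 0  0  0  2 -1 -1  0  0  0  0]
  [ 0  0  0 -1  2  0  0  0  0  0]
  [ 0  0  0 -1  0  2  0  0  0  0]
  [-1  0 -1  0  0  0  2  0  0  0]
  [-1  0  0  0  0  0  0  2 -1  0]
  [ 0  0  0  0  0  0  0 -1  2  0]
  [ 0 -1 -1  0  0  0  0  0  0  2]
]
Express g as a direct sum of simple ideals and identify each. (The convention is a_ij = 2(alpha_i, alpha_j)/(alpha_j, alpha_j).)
The diagram associated to this matrix has two connected components: the simple roots {alpha_4, alpha_5, alpha_6} form a chain of 3 nodes with single edges (A_3), and {alpha_1, alpha_2, alpha_3, alpha_7, alpha_8, alpha_9, alpha_10} form a chain of 7 nodes with a double edge at one end; the terminal node there is the unique long simple root (C_7). A semisimple Lie algebra decomposes uniquely as the direct sum of simple ideals, one per connected component of its Dynkin diagram, so g ≅ A_3 ⊕ C_7 (dimension 15 + 105 = 120).

A_3 ⊕ C_7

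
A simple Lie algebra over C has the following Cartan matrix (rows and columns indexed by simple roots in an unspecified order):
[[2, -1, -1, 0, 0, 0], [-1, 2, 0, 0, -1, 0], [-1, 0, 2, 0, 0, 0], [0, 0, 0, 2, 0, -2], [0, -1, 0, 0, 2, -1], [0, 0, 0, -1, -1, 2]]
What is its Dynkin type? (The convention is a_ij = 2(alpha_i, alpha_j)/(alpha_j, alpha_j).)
type C_6

The matrix has rank 6 with 2's on the diagonal. Reading the off-diagonal entries as Dynkin edges (a single edge where a_ij = a_ji = -1; a double or triple edge where a_ij * a_ji = 2 or 3), the diagram is a chain of 6 nodes with a double edge at one end; the terminal node there is the unique long simple root (C_6). One simple-root ordering that puts it in standard form is (alpha_3, alpha_1, alpha_2, alpha_5, alpha_6, alpha_4). So the algebra is type C_6, i.e. sp(12).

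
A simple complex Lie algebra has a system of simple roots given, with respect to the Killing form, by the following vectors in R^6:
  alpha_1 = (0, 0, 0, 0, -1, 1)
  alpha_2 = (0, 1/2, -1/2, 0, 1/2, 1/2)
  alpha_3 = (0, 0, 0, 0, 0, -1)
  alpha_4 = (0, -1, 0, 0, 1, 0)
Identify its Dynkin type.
Compute the Cartan integers a_ij = 2(alpha_i, alpha_j)/(alpha_j, alpha_j); the resulting 4x4 Cartan matrix is
[[2, 0, -2, -1], [0, 2, -1, 0], [-1, -1, 2, 0], [-1, 0, 0, 2]].
The roots have two lengths (squared-length ratio 2:1); the short ones are alpha_{2,3}. The associated Dynkin diagram is a chain of 4 nodes with a double edge between the middle two (F_4), so the type is F_4.

F_4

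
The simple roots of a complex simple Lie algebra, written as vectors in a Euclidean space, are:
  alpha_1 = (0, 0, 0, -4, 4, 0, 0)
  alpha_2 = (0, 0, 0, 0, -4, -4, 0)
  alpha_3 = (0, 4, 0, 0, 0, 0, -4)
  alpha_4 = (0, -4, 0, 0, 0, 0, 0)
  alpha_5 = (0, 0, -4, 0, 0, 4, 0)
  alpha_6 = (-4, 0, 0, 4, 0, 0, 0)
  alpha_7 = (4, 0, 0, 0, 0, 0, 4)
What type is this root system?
Compute the Cartan integers a_ij = 2(alpha_i, alpha_j)/(alpha_j, alpha_j); the resulting 7x7 Cartan matrix is
[[2, -1, 0, 0, 0, -1, 0], [-1, 2, 0, 0, -1, 0, 0], [0, 0, 2, -2, 0, 0, -1], [0, 0, -1, 2, 0, 0, 0], [0, -1, 0, 0, 2, 0, 0], [-1, 0, 0, 0, 0, 2, -1], [0, 0, -1, 0, 0, -1, 2]].
The roots have two lengths (squared-length ratio 2:1); the short ones are alpha_{4}. The associated Dynkin diagram is a chain of 7 nodes with a double edge at one end; the terminal node there is the unique short simple root (B_7), so the type is B_7 (the algebra so(15)).

type B_7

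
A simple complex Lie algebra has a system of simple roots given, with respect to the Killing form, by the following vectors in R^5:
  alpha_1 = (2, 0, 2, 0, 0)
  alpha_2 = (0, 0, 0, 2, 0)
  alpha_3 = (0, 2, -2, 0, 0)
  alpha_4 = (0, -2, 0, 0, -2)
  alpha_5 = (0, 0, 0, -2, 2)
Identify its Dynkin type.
B5

Compute the Cartan integers a_ij = 2(alpha_i, alpha_j)/(alpha_j, alpha_j); the resulting 5x5 Cartan matrix is
[[2, 0, -1, 0, 0], [0, 2, 0, 0, -1], [-1, 0, 2, -1, 0], [0, 0, -1, 2, -1], [0, -2, 0, -1, 2]].
The roots have two lengths (squared-length ratio 2:1); the short ones are alpha_{2}. The associated Dynkin diagram is a chain of 5 nodes with a double edge at one end; the terminal node there is the unique short simple root (B_5), so the type is B_5 (the algebra so(11)).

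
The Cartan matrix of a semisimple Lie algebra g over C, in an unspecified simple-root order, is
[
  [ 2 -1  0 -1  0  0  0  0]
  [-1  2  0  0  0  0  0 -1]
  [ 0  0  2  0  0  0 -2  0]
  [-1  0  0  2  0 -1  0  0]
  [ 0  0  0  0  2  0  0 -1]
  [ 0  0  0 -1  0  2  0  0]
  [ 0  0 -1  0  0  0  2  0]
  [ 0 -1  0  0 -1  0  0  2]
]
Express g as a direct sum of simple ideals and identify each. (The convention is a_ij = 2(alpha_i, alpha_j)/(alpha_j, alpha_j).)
A6 ⊕ B2

The diagram associated to this matrix has two connected components: the simple roots {alpha_1, alpha_2, alpha_4, alpha_5, alpha_6, alpha_8} form a chain of 6 nodes with single edges (A_6), and {alpha_3, alpha_7} form a chain of 2 nodes with a double edge at one end; the terminal node there is the unique short simple root (B_2). A semisimple Lie algebra decomposes uniquely as the direct sum of simple ideals, one per connected component of its Dynkin diagram, so g ≅ A_6 ⊕ B_2 (dimension 48 + 10 = 58).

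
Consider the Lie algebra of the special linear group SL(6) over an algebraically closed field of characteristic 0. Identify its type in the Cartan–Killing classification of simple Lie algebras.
type A_5

This is sl(6), which has dimension 6^2 - 1 = 35 and rank 6 - 1 = 5 (a Cartan subalgebra is the diagonal traceless matrices). In the classification of classical Lie algebras, the special linear algebra sl(n+1) has type A_n; here n = 5, so the Dynkin diagram is a chain of 5 nodes with single edges (A_5). Hence the type is A_5.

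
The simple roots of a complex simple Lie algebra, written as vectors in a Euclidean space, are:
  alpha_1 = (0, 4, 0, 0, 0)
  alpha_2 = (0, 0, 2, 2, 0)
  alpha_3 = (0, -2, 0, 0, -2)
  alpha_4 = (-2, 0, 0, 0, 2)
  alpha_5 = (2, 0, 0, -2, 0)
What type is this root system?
C5

Compute the Cartan integers a_ij = 2(alpha_i, alpha_j)/(alpha_j, alpha_j); the resulting 5x5 Cartan matrix is
[[2, 0, -2, 0, 0], [0, 2, 0, 0, -1], [-1, 0, 2, -1, 0], [0, 0, -1, 2, -1], [0, -1, 0, -1, 2]].
The roots have two lengths (squared-length ratio 2:1); the short ones are alpha_{2,3,4,5}. The associated Dynkin diagram is a chain of 5 nodes with a double edge at one end; the terminal node there is the unique long simple root (C_5), so the type is C_5 (the algebra sp(10)).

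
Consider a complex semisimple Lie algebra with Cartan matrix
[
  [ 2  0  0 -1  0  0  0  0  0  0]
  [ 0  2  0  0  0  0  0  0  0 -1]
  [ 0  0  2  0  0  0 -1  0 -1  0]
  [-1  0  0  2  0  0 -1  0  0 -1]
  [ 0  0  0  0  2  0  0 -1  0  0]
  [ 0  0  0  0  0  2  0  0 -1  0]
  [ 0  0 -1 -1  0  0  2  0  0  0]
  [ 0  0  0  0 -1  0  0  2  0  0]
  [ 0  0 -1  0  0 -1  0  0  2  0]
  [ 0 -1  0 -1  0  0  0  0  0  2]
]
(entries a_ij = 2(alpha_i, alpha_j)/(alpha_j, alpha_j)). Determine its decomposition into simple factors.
type A_2 ⊕ type E_8

The diagram associated to this matrix has two connected components: the simple roots {alpha_5, alpha_8} form a chain of 2 nodes with single edges (A_2), and {alpha_1, alpha_2, alpha_3, alpha_4, alpha_6, alpha_7, alpha_9, alpha_10} form a chain of 7 nodes with one extra node attached to the third node from one end (E_8). A semisimple Lie algebra decomposes uniquely as the direct sum of simple ideals, one per connected component of its Dynkin diagram, so g ≅ A_2 ⊕ E_8 (dimension 8 + 248 = 256).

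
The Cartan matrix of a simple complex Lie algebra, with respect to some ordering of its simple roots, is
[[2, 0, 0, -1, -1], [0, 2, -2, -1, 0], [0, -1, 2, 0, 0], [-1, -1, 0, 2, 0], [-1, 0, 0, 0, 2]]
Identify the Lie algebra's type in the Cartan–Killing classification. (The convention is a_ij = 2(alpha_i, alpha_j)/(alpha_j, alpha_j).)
The matrix has rank 5 with 2's on the diagonal. Reading the off-diagonal entries as Dynkin edges (a single edge where a_ij = a_ji = -1; a double or triple edge where a_ij * a_ji = 2 or 3), the diagram is a chain of 5 nodes with a double edge at one end; the terminal node there is the unique short simple root (B_5). One simple-root ordering that puts it in standard form is (alpha_5, alpha_1, alpha_4, alpha_2, alpha_3). So the algebra is type B_5, i.e. so(11).

B5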